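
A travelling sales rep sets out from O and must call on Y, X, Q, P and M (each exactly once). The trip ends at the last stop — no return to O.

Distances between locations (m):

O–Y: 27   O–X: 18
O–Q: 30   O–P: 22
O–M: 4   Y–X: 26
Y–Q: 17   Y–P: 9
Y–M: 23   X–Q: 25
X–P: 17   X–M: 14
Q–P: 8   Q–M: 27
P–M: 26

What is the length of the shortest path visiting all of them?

There are 5! = 120 possible orderings.
O → Y → X → Q → P → M: 27+26+25+8+26 = 112
O → Y → X → Q → M → P: 27+26+25+27+26 = 131
O → Y → X → P → Q → M: 27+26+17+8+27 = 105
O → Y → X → P → M → Q: 27+26+17+26+27 = 123
O → Y → X → M → Q → P: 27+26+14+27+8 = 102
O → Y → X → M → P → Q: 27+26+14+26+8 = 101
O → Y → Q → X → P → M: 27+17+25+17+26 = 112
O → Y → Q → X → M → P: 27+17+25+14+26 = 109
O → Y → Q → P → X → M: 27+17+8+17+14 = 83
O → Y → Q → P → M → X: 27+17+8+26+14 = 92
O → Y → Q → M → X → P: 27+17+27+14+17 = 102
O → Y → Q → M → P → X: 27+17+27+26+17 = 114
O → Y → P → X → Q → M: 27+9+17+25+27 = 105
O → Y → P → X → M → Q: 27+9+17+14+27 = 94
… (106 more)
O → M → X → Q → P → Y: 4+14+25+8+9 = 60  ← best
The minimum is 60.
One shortest path: O → M → X → Q → P → Y.

60 m — the minimum one-way total.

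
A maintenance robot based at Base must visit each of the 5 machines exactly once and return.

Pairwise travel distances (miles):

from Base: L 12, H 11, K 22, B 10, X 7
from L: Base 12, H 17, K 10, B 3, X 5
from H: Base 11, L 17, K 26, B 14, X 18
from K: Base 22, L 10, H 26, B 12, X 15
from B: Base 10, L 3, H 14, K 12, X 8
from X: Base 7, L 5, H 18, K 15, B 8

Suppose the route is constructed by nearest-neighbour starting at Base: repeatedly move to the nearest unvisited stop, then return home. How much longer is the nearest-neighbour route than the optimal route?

5 miles longer than the optimal tour.

From Base: X=7, B=10, H=11, L=12, K=22 → choose X (7).
From X: L=5, B=8, K=15, H=18 → choose L (5).
From L: B=3, K=10, H=17 → choose B (3).
From B: K=12, H=14 → choose K (12).
From K: H=26 → choose H (26).
NN route Base → X → L → B → K → H → Base costs 64.
Optimal: Base → H → B → K → L → X → Base costs 59 (by enumerating all 60 distinct tours).
Excess = 64 − 59 = 5.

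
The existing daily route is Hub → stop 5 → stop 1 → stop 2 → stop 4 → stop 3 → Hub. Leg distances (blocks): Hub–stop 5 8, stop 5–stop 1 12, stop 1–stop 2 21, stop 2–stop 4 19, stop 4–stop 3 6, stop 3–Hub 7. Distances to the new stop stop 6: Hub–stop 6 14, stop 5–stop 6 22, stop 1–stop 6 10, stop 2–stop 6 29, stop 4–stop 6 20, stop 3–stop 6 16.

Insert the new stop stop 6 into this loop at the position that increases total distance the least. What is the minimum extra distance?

Insertion cost between consecutive stops i–j is d(i,stop 6) + d(stop 6,j) − d(i,j):
  between Hub and stop 5: 14 + 22 − 8 = 28
  between stop 5 and stop 1: 22 + 10 − 12 = 20
  between stop 1 and stop 2: 10 + 29 − 21 = 18
  between stop 2 and stop 4: 29 + 20 − 19 = 30
  between stop 4 and stop 3: 20 + 16 − 6 = 30
  between stop 3 and Hub: 16 + 14 − 7 = 23
Cheapest insertion is between stop 1 and stop 2, adding 18.
New total = 73 + 18 = 91.

Minimum extra distance: 18 blocks, inserting stop 6 between stop 1 and stop 2.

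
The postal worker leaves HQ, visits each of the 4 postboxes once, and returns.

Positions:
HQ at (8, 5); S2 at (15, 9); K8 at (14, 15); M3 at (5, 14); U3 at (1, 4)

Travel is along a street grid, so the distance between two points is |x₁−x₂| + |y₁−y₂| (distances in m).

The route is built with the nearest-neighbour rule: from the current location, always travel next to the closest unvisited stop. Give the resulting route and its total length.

From HQ: distances to unvisited — U3=8, S2=11, M3=12, K8=16. Nearest is U3 (8).
From U3: distances to unvisited — M3=14, S2=19, K8=24. Nearest is M3 (14).
From M3: distances to unvisited — K8=10, S2=15. Nearest is K8 (10).
From K8: distances to unvisited — S2=7. Nearest is S2 (7).
Return S2→HQ: 11.
Total = 8 + 14 + 10 + 7 + 11 = 50.

Nearest-neighbour total = 50 m; route HQ → U3 → M3 → K8 → S2 → HQ.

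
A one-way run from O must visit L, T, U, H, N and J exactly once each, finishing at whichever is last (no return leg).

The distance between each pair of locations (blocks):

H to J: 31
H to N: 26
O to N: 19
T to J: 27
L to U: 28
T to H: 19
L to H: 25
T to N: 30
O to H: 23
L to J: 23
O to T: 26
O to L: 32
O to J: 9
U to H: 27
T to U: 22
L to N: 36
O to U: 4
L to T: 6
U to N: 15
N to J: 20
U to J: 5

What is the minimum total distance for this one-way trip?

Minimum one-way distance = 80 blocks.

There are 6! = 720 possible orderings.
O → L → T → U → H → N → J: 32+6+22+27+26+20 = 133
O → L → T → U → H → J → N: 32+6+22+27+31+20 = 138
O → L → T → U → N → H → J: 32+6+22+15+26+31 = 132
O → L → T → U → N → J → H: 32+6+22+15+20+31 = 126
O → L → T → U → J → H → N: 32+6+22+5+31+26 = 122
O → L → T → U → J → N → H: 32+6+22+5+20+26 = 111
O → L → T → H → U → N → J: 32+6+19+27+15+20 = 119
O → L → T → H → U → J → N: 32+6+19+27+5+20 = 109
… (712 more)
O → U → J → N → H → T → L: 4+5+20+26+19+6 = 80  ← best
The minimum is 80.
One shortest path: O → U → J → N → H → T → L.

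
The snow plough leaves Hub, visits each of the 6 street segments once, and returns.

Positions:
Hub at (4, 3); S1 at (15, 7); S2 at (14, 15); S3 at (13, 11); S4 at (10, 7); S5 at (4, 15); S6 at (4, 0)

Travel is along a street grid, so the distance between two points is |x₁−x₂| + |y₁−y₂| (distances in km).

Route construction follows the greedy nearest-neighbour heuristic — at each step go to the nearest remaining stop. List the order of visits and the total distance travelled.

Hub → [S6:3 / S4:10 / S5:12 / S1:15 / S3:17 / S2:22] → S6 (3)
S6 → [S4:13 / S5:15 / S1:18 / S3:20 / S2:25] → S4 (13)
S4 → [S1:5 / S3:7 / S2:12 / S5:14] → S1 (5)
S1 → [S3:6 / S2:9 / S5:19] → S3 (6)
S3 → [S2:5 / S5:13] → S2 (5)
S2 → [S5:10] → S5 (10)
Return S5→Hub: 12.
Total = 3 + 13 + 5 + 6 + 5 + 10 + 12 = 54.

Total distance 54 km via the nearest-neighbour route Hub → S6 → S4 → S1 → S3 → S2 → S5 → Hub.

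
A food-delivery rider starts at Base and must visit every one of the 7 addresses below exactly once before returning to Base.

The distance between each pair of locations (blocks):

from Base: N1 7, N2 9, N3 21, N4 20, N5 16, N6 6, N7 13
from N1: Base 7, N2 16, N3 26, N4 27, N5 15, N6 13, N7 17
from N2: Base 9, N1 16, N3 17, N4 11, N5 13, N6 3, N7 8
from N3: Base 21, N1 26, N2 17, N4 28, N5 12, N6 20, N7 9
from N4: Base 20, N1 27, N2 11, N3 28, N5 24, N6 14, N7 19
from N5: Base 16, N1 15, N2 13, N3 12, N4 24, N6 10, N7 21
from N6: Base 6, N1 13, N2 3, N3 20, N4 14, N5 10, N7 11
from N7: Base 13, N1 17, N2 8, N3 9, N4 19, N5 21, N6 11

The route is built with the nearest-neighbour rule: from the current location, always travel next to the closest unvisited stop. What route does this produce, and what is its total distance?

Total distance 100 blocks via the nearest-neighbour route Base → N6 → N2 → N7 → N3 → N5 → N1 → N4 → Base.

From Base: distances to unvisited — N6=6, N1=7, N2=9, N7=13, N5=16, N4=20, N3=21. Nearest is N6 (6).
From N6: distances to unvisited — N2=3, N5=10, N7=11, N1=13, N4=14, N3=20. Nearest is N2 (3).
From N2: distances to unvisited — N7=8, N4=11, N5=13, N1=16, N3=17. Nearest is N7 (8).
From N7: distances to unvisited — N3=9, N1=17, N4=19, N5=21. Nearest is N3 (9).
From N3: distances to unvisited — N5=12, N1=26, N4=28. Nearest is N5 (12).
From N5: distances to unvisited — N1=15, N4=24. Nearest is N1 (15).
From N1: distances to unvisited — N4=27. Nearest is N4 (27).
Return N4→Base: 20.
Total = 6 + 3 + 8 + 9 + 12 + 15 + 27 + 20 = 100.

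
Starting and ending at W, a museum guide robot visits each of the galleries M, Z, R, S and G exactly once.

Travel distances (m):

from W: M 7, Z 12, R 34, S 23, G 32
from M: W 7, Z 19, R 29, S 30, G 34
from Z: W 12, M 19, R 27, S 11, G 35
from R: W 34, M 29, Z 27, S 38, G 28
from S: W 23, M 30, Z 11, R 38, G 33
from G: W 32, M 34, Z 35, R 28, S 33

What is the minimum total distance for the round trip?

Minimum total distance: 120 m.

With 5 stops there are 5!/2 = 60 distinct round trips (a route and its reverse cost the same).
W-M-Z-R-S-G-W: 7+19+27+38+33+32 = 156
W-M-Z-R-G-S-W: 7+19+27+28+33+23 = 137
W-M-Z-S-R-G-W: 7+19+11+38+28+32 = 135
W-M-Z-S-G-R-W: 7+19+11+33+28+34 = 132
W-M-Z-G-R-S-W: 7+19+35+28+38+23 = 150
W-M-Z-G-S-R-W: 7+19+35+33+38+34 = 166
W-M-R-Z-S-G-W: 7+29+27+11+33+32 = 139
W-M-R-Z-G-S-W: 7+29+27+35+33+23 = 154
W-M-R-S-Z-G-W: 7+29+38+11+35+32 = 152
W-M-R-S-G-Z-W: 7+29+38+33+35+12 = 154
W-M-R-G-Z-S-W: 7+29+28+35+11+23 = 133
W-M-R-G-S-Z-W: 7+29+28+33+11+12 = 120
W-M-S-Z-R-G-W: 7+30+11+27+28+32 = 135
W-M-S-Z-G-R-W: 7+30+11+35+28+34 = 145
… (46 more)
The minimum is 120.
One optimal route: W → M → R → G → S → Z → W (or its reverse).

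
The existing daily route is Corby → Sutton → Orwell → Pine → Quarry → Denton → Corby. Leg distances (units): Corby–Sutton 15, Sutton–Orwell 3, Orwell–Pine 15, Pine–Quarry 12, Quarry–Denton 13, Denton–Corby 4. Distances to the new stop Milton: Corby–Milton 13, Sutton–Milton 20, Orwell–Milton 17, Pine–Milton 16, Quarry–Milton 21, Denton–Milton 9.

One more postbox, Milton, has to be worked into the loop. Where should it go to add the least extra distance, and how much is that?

+17 — insert Milton between Quarry and Denton.

Insertion cost between consecutive stops i–j is d(i,Milton) + d(Milton,j) − d(i,j):
  between Corby and Sutton: 13 + 20 − 15 = 18
  between Sutton and Orwell: 20 + 17 − 3 = 34
  between Orwell and Pine: 17 + 16 − 15 = 18
  between Pine and Quarry: 16 + 21 − 12 = 25
  between Quarry and Denton: 21 + 9 − 13 = 17
  between Denton and Corby: 9 + 13 − 4 = 18
Cheapest insertion is between Quarry and Denton, adding 17.
New total = 62 + 17 = 79.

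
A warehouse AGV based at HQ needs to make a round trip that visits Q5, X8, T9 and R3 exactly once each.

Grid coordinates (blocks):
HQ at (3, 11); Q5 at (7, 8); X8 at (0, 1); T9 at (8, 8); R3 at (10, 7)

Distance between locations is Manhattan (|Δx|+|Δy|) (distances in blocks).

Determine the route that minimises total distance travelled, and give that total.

40 blocks — the shortest possible round trip.

With 4 stops there are 4!/2 = 12 distinct round trips (a route and its reverse cost the same).
HQ → Q5 → X8 → T9 → R3 → HQ: 7+14+15+3+11 = 50
HQ → Q5 → X8 → R3 → T9 → HQ: 7+14+16+3+8 = 48
HQ → Q5 → T9 → X8 → R3 → HQ: 7+1+15+16+11 = 50
HQ → Q5 → T9 → R3 → X8 → HQ: 7+1+3+16+13 = 40
HQ → Q5 → R3 → X8 → T9 → HQ: 7+4+16+15+8 = 50
HQ → Q5 → R3 → T9 → X8 → HQ: 7+4+3+15+13 = 42
HQ → X8 → Q5 → T9 → R3 → HQ: 13+14+1+3+11 = 42
HQ → X8 → Q5 → R3 → T9 → HQ: 13+14+4+3+8 = 42
HQ → X8 → T9 → Q5 → R3 → HQ: 13+15+1+4+11 = 44
HQ → X8 → R3 → Q5 → T9 → HQ: 13+16+4+1+8 = 42
HQ → T9 → Q5 → X8 → R3 → HQ: 8+1+14+16+11 = 50
HQ → T9 → X8 → Q5 → R3 → HQ: 8+15+14+4+11 = 52
The minimum is 40.
One optimal route: HQ → Q5 → T9 → R3 → X8 → HQ (or its reverse).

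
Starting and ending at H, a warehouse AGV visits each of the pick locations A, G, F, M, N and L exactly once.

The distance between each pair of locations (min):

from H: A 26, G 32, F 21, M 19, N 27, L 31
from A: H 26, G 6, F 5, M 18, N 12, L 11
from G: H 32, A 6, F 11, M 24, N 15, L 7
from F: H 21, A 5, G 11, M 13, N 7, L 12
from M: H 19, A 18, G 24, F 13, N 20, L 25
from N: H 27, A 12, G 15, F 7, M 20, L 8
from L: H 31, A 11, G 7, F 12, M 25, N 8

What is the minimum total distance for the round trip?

85 min — the shortest possible round trip.

H→A→G→F→M→N→L→H: 26+6+11+13+20+8+31 = 115
H→A→G→F→M→L→N→H: 26+6+11+13+25+8+27 = 116
H→A→G→F→N→M→L→H: 26+6+11+7+20+25+31 = 126
H→A→G→F→N→L→M→H: 26+6+11+7+8+25+19 = 102
H→A→G→F→L→M→N→H: 26+6+11+12+25+20+27 = 127
H→A→G→F→L→N→M→H: 26+6+11+12+8+20+19 = 102
H→A→G→M→F→N→L→H: 26+6+24+13+7+8+31 = 115
H→A→G→M→F→L→N→H: 26+6+24+13+12+8+27 = 116
… (352 more)
H→M→F→A→G→L→N→H: 19+13+5+6+7+8+27 = 85  ← best
The minimum is 85.
One optimal route: H → M → F → A → G → L → N → H (or its reverse).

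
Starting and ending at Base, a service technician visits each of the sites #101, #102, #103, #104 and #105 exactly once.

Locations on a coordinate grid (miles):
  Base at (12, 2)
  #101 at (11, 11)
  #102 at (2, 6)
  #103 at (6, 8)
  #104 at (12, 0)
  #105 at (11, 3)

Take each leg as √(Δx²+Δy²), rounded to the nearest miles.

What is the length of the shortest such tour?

33 miles — the shortest possible round trip.

With 5 stops there are 5!/2 = 60 distinct round trips (a route and its reverse cost the same).
Base → #101 → #102 → #103 → #104 → #105 → Base: 9+10+4+10+3+1 = 37
Base → #101 → #102 → #103 → #105 → #104 → Base: 9+10+4+7+3+2 = 35
Base → #101 → #102 → #104 → #103 → #105 → Base: 9+10+12+10+7+1 = 49
Base → #101 → #102 → #104 → #105 → #103 → Base: 9+10+12+3+7+8 = 49
Base → #101 → #102 → #105 → #103 → #104 → Base: 9+10+9+7+10+2 = 47
Base → #101 → #102 → #105 → #104 → #103 → Base: 9+10+9+3+10+8 = 49
Base → #101 → #103 → #102 → #104 → #105 → Base: 9+6+4+12+3+1 = 35
Base → #101 → #103 → #102 → #105 → #104 → Base: 9+6+4+9+3+2 = 33
Base → #101 → #103 → #104 → #102 → #105 → Base: 9+6+10+12+9+1 = 47
Base → #101 → #103 → #104 → #105 → #102 → Base: 9+6+10+3+9+11 = 48
Base → #101 → #103 → #105 → #102 → #104 → Base: 9+6+7+9+12+2 = 45
Base → #101 → #103 → #105 → #104 → #102 → Base: 9+6+7+3+12+11 = 48
Base → #101 → #104 → #102 → #103 → #105 → Base: 9+11+12+4+7+1 = 44
Base → #101 → #104 → #102 → #105 → #103 → Base: 9+11+12+9+7+8 = 56
… (46 more)
The minimum is 33.
One optimal route: Base → #101 → #103 → #102 → #105 → #104 → Base (or its reverse).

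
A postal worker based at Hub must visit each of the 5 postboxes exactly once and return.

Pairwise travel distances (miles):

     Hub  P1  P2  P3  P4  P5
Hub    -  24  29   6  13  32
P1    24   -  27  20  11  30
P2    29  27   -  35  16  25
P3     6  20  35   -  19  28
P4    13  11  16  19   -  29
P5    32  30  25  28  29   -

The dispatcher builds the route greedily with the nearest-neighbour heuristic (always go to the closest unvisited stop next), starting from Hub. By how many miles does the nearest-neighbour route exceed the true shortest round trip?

Excess over optimum: 10 miles.

Hub: P3=6, P4=13, P1=24, P2=29, P5=32 ⇒ P3
P3: P4=19, P1=20, P5=28, P2=35 ⇒ P4
P4: P1=11, P2=16, P5=29 ⇒ P1
P1: P2=27, P5=30 ⇒ P2
P2: P5=25 ⇒ P5
NN route Hub → P3 → P4 → P1 → P2 → P5 → Hub costs 120.
Optimal: Hub → P1 → P4 → P2 → P5 → P3 → Hub costs 110 (by enumerating all 60 distinct tours).
Excess = 120 − 110 = 10.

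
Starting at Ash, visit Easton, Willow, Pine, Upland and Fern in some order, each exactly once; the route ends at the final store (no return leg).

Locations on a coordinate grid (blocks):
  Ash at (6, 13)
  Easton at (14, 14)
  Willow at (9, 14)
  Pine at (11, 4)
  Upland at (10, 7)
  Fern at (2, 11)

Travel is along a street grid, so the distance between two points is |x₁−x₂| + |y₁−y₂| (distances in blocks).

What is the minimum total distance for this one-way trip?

Minimum one-way distance = 36 blocks.

There are 5! = 120 possible orderings.
Ash → Easton → Willow → Pine → Upland → Fern: 9+5+12+4+12 = 42
Ash → Easton → Willow → Pine → Fern → Upland: 9+5+12+16+12 = 54
Ash → Easton → Willow → Upland → Pine → Fern: 9+5+8+4+16 = 42
Ash → Easton → Willow → Upland → Fern → Pine: 9+5+8+12+16 = 50
Ash → Easton → Willow → Fern → Pine → Upland: 9+5+10+16+4 = 44
Ash → Easton → Willow → Fern → Upland → Pine: 9+5+10+12+4 = 40
Ash → Easton → Pine → Willow → Upland → Fern: 9+13+12+8+12 = 54
Ash → Easton → Pine → Willow → Fern → Upland: 9+13+12+10+12 = 56
Ash → Easton → Pine → Upland → Willow → Fern: 9+13+4+8+10 = 44
Ash → Easton → Pine → Upland → Fern → Willow: 9+13+4+12+10 = 48
Ash → Easton → Pine → Fern → Willow → Upland: 9+13+16+10+8 = 56
Ash → Easton → Pine → Fern → Upland → Willow: 9+13+16+12+8 = 58
Ash → Easton → Upland → Willow → Pine → Fern: 9+11+8+12+16 = 56
Ash → Easton → Upland → Willow → Fern → Pine: 9+11+8+10+16 = 54
… (106 more)
Ash → Fern → Willow → Easton → Upland → Pine: 6+10+5+11+4 = 36  ← best
The minimum is 36.
One shortest path: Ash → Fern → Willow → Easton → Upland → Pine.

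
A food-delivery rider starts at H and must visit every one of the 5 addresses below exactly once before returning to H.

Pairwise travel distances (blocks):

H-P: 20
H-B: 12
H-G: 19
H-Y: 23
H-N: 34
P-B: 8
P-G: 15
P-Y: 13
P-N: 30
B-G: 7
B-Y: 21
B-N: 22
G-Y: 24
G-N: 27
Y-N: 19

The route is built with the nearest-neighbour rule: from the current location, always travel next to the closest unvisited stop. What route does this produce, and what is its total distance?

100 blocks along H → B → G → P → Y → N → H.

H → [B:12 / G:19 / P:20 / Y:23 / N:34] → B (12)
B → [G:7 / P:8 / Y:21 / N:22] → G (7)
G → [P:15 / Y:24 / N:27] → P (15)
P → [Y:13 / N:30] → Y (13)
Y → [N:19] → N (19)
Return N→H: 34.
Total = 12 + 7 + 15 + 13 + 19 + 34 = 100.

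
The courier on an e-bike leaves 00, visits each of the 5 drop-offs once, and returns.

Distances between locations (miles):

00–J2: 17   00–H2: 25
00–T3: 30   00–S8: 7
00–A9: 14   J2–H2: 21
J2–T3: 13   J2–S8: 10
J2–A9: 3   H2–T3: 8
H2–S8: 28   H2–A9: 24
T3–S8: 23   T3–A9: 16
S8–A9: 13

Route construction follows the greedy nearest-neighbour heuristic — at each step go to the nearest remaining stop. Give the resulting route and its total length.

Nearest-neighbour total = 69 miles; route 00 → S8 → J2 → A9 → T3 → H2 → 00.

From 00: distances to unvisited — S8=7, A9=14, J2=17, H2=25, T3=30. Nearest is S8 (7).
From S8: distances to unvisited — J2=10, A9=13, T3=23, H2=28. Nearest is J2 (10).
From J2: distances to unvisited — A9=3, T3=13, H2=21. Nearest is A9 (3).
From A9: distances to unvisited — T3=16, H2=24. Nearest is T3 (16).
From T3: distances to unvisited — H2=8. Nearest is H2 (8).
Return H2→00: 25.
Total = 7 + 10 + 3 + 16 + 8 + 25 = 69.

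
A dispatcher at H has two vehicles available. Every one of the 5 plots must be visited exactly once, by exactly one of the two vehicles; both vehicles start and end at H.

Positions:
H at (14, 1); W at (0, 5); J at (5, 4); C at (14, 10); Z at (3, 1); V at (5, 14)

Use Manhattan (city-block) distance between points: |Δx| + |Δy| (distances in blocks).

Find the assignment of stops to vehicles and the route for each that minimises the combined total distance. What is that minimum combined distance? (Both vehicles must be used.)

72 blocks — the smallest possible combined total.

There are 2^4 − 1 = 15 ways to divide the 5 stops into two non-empty groups. For each, the best each vehicle can do is its own shortest tour through its group:
  {W} + {J, C, Z, V}: 36 + 48 = 84
  {J} + {W, C, Z, V}: 24 + 54 = 78
  {W, J} + {C, Z, V}: 36 + 48 = 84
  {C} + {W, J, Z, V}: 18 + 54 = 72
  {W, C} + {J, Z, V}: 46 + 48 = 94
  {J, C} + {W, Z, V}: 36 + 54 = 90
  … (15 splits in total)
Best: vehicle 1 H → C → H = 18; vehicle 2 H → J → V → W → Z → H = 54; combined 72.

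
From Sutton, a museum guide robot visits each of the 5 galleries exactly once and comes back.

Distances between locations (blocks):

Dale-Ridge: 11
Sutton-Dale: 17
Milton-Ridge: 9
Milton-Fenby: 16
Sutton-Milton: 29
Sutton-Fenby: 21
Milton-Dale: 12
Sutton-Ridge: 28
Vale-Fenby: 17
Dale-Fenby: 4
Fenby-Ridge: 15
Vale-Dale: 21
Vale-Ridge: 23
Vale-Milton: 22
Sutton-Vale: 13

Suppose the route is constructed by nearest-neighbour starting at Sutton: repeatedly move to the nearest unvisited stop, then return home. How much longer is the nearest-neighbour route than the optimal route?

The nearest-neighbour route is 3 blocks longer than optimal.

Sutton: Vale=13, Dale=17, Fenby=21, Ridge=28, Milton=29 ⇒ Vale
Vale: Fenby=17, Dale=21, Milton=22, Ridge=23 ⇒ Fenby
Fenby: Dale=4, Ridge=15, Milton=16 ⇒ Dale
Dale: Ridge=11, Milton=12 ⇒ Ridge
Ridge: Milton=9 ⇒ Milton
NN route Sutton → Vale → Fenby → Dale → Ridge → Milton → Sutton costs 83.
Optimal: Sutton → Vale → Milton → Ridge → Dale → Fenby → Sutton costs 80 (by enumerating all 60 distinct tours).
Excess = 83 − 80 = 3.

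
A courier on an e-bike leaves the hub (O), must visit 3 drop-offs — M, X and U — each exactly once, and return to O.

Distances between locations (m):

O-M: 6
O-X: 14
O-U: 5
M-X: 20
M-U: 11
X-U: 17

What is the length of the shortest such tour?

Minimum total distance: 48 m.

O → M → X → U → O: 6+20+17+5 = 48
O → M → U → X → O: 6+11+17+14 = 48
O → X → M → U → O: 14+20+11+5 = 50
The minimum is 48.
One optimal route: O → M → X → U → O (or its reverse).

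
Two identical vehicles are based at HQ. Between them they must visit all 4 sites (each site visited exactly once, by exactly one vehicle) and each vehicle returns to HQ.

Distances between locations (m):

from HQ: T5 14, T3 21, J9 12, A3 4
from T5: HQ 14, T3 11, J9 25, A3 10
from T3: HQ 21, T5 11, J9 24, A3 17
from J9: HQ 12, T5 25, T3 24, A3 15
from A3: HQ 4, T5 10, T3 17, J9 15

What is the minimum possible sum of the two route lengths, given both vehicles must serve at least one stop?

Check every non-empty split of the stops between the two vehicles; for each half take its own optimal tour:
  {T5} + {T3, J9, A3}: 28 + 57 = 85
  {T3} + {T5, J9, A3}: 42 + 51 = 93
  {T5, T3} + {J9, A3}: 46 + 31 = 77
  {J9} + {T5, T3, A3}: 24 + 46 = 70
  {T5, J9} + {T3, A3}: 51 + 42 = 93
  {T3, J9} + {T5, A3}: 57 + 28 = 85
  … (7 splits in total)
  {T5, T3, J9} + {A3}: 61 + 8 = 69  ← best
Best: vehicle 1 HQ → T5 → T3 → J9 → HQ = 61; vehicle 2 HQ → A3 → HQ = 8; combined 69.

Minimum combined distance: 69 m.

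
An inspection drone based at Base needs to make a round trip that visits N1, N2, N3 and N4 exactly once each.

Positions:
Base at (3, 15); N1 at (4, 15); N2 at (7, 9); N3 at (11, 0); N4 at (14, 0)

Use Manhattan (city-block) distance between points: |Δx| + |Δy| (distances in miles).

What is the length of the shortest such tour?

There are 12 distinct closed tours to check (reversals are equivalent).
Base→N1→N2→N3→N4→Base: 1+9+13+3+26 = 52
Base→N1→N2→N4→N3→Base: 1+9+16+3+23 = 52
Base→N1→N3→N2→N4→Base: 1+22+13+16+26 = 78
Base→N1→N3→N4→N2→Base: 1+22+3+16+10 = 52
Base→N1→N4→N2→N3→Base: 1+25+16+13+23 = 78
Base→N1→N4→N3→N2→Base: 1+25+3+13+10 = 52
Base→N2→N1→N3→N4→Base: 10+9+22+3+26 = 70
Base→N2→N1→N4→N3→Base: 10+9+25+3+23 = 70
Base→N2→N3→N1→N4→Base: 10+13+22+25+26 = 96
Base→N2→N4→N1→N3→Base: 10+16+25+22+23 = 96
Base→N3→N1→N2→N4→Base: 23+22+9+16+26 = 96
Base→N3→N2→N1→N4→Base: 23+13+9+25+26 = 96
The minimum is 52.
One optimal route: Base → N1 → N2 → N3 → N4 → Base (or its reverse).

52 miles — the shortest possible round trip.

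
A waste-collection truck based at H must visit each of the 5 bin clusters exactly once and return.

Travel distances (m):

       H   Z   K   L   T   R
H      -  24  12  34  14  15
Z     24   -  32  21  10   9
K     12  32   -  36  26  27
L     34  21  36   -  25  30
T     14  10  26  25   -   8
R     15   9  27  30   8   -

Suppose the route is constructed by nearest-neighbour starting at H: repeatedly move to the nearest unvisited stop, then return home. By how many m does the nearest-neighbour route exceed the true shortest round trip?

Excess over optimum: 10 m.

From H: K=12, T=14, R=15, Z=24, L=34 → choose K (12).
From K: T=26, R=27, Z=32, L=36 → choose T (26).
From T: R=8, Z=10, L=25 → choose R (8).
From R: Z=9, L=30 → choose Z (9).
From Z: L=21 → choose L (21).
NN route H → K → T → R → Z → L → H costs 110.
Optimal: H → K → L → Z → R → T → H costs 100 (by enumerating all 60 distinct tours).
Excess = 110 − 100 = 10.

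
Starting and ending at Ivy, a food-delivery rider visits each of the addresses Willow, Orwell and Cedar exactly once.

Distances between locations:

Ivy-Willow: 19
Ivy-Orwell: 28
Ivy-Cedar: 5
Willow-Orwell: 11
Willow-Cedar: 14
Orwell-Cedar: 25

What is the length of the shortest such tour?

There are 3 distinct closed tours to check (reversals are equivalent).
Ivy → Willow → Orwell → Cedar → Ivy: 19+11+25+5 = 60
Ivy → Willow → Cedar → Orwell → Ivy: 19+14+25+28 = 86
Ivy → Orwell → Willow → Cedar → Ivy: 28+11+14+5 = 58
The minimum is 58.
One optimal route: Ivy → Orwell → Willow → Cedar → Ivy (or its reverse).

Shortest round trip = 58.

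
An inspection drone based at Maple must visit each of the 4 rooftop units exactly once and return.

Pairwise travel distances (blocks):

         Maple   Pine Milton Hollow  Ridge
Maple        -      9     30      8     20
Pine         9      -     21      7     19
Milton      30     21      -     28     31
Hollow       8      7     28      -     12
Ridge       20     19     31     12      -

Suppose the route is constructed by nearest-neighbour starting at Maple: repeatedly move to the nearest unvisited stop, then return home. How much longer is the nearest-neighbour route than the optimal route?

14 blocks longer than the optimal tour.

From Maple: Hollow=8, Pine=9, Ridge=20, Milton=30 → choose Hollow (8).
From Hollow: Pine=7, Ridge=12, Milton=28 → choose Pine (7).
From Pine: Ridge=19, Milton=21 → choose Ridge (19).
From Ridge: Milton=31 → choose Milton (31).
NN route Maple → Hollow → Pine → Ridge → Milton → Maple costs 95.
Optimal: Maple → Pine → Milton → Ridge → Hollow → Maple costs 81 (by enumerating all 12 distinct tours).
Excess = 95 − 81 = 14.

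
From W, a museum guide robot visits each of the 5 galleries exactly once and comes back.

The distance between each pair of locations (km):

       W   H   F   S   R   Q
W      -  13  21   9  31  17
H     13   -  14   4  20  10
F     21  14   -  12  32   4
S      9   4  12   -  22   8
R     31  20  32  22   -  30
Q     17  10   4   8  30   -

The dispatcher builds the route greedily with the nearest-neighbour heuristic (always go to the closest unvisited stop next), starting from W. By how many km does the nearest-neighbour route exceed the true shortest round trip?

W: S=9, H=13, Q=17, F=21, R=31 ⇒ S
S: H=4, Q=8, F=12, R=22 ⇒ H
H: Q=10, F=14, R=20 ⇒ Q
Q: F=4, R=30 ⇒ F
F: R=32 ⇒ R
NN route W → S → H → Q → F → R → W costs 90.
Optimal: W → H → R → F → Q → S → W costs 86 (by enumerating all 60 distinct tours).
Excess = 90 − 86 = 4.

The nearest-neighbour route is 4 km longer than optimal.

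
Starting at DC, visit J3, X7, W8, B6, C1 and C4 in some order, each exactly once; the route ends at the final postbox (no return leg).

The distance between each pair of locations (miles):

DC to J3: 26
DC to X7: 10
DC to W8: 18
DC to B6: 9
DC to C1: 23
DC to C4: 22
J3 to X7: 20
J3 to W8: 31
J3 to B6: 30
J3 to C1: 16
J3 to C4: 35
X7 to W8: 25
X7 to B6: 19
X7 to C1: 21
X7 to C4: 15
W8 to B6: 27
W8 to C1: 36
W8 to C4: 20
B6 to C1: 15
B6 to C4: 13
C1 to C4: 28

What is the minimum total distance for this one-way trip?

There are 6! = 720 possible orderings.
DC - J3 - X7 - W8 - B6 - C1 - C4: 26+20+25+27+15+28 = 141
DC - J3 - X7 - W8 - B6 - C4 - C1: 26+20+25+27+13+28 = 139
DC - J3 - X7 - W8 - C1 - B6 - C4: 26+20+25+36+15+13 = 135
DC - J3 - X7 - W8 - C1 - C4 - B6: 26+20+25+36+28+13 = 148
DC - J3 - X7 - W8 - C4 - B6 - C1: 26+20+25+20+13+15 = 119
DC - J3 - X7 - W8 - C4 - C1 - B6: 26+20+25+20+28+15 = 134
DC - J3 - X7 - B6 - W8 - C1 - C4: 26+20+19+27+36+28 = 156
DC - J3 - X7 - B6 - W8 - C4 - C1: 26+20+19+27+20+28 = 140
… (712 more)
DC - X7 - J3 - C1 - B6 - C4 - W8: 10+20+16+15+13+20 = 94  ← best
The minimum is 94.
One shortest path: DC → X7 → J3 → C1 → B6 → C4 → W8.

Minimum one-way distance = 94 miles.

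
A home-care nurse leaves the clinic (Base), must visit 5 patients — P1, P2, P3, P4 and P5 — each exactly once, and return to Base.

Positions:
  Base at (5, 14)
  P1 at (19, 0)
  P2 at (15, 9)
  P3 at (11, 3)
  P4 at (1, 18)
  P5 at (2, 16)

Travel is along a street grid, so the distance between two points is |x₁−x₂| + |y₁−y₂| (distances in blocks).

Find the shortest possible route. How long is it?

Minimum total distance: 72 blocks.

With 5 stops there are 5!/2 = 60 distinct round trips (a route and its reverse cost the same).
Base-P1-P2-P3-P4-P5-Base: 28+13+10+25+3+5 = 84
Base-P1-P2-P3-P5-P4-Base: 28+13+10+22+3+8 = 84
Base-P1-P2-P4-P3-P5-Base: 28+13+23+25+22+5 = 116
Base-P1-P2-P4-P5-P3-Base: 28+13+23+3+22+17 = 106
Base-P1-P2-P5-P3-P4-Base: 28+13+20+22+25+8 = 116
Base-P1-P2-P5-P4-P3-Base: 28+13+20+3+25+17 = 106
Base-P1-P3-P2-P4-P5-Base: 28+11+10+23+3+5 = 80
Base-P1-P3-P2-P5-P4-Base: 28+11+10+20+3+8 = 80
Base-P1-P3-P4-P2-P5-Base: 28+11+25+23+20+5 = 112
Base-P1-P3-P4-P5-P2-Base: 28+11+25+3+20+15 = 102
Base-P1-P3-P5-P2-P4-Base: 28+11+22+20+23+8 = 112
Base-P1-P3-P5-P4-P2-Base: 28+11+22+3+23+15 = 102
Base-P1-P4-P2-P3-P5-Base: 28+36+23+10+22+5 = 124
Base-P1-P4-P2-P5-P3-Base: 28+36+23+20+22+17 = 146
… (46 more)
Base-P2-P1-P3-P4-P5-Base: 15+13+11+25+3+5 = 72  ← best
The minimum is 72.
One optimal route: Base → P2 → P1 → P3 → P4 → P5 → Base (or its reverse).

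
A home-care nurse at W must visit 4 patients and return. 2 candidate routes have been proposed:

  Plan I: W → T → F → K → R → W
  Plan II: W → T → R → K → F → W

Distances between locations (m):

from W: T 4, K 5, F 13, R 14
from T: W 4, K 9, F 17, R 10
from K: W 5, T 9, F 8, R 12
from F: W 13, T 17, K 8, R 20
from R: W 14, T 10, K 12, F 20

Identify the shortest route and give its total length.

Plan I: 4 + 17 + 8 + 12 + 14 = 55
Plan II: 4 + 10 + 12 + 8 + 13 = 47

47 m — Plan II is the shortest.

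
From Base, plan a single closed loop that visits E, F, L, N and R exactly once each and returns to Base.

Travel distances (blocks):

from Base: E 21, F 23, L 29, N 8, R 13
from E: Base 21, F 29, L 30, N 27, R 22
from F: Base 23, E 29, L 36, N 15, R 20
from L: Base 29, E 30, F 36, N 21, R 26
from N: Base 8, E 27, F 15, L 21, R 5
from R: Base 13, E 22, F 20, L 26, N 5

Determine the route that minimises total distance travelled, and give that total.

120 blocks — the shortest possible round trip.

There are 60 distinct closed tours to check (reversals are equivalent).
Base-E-F-L-N-R-Base: 21+29+36+21+5+13 = 125
Base-E-F-L-R-N-Base: 21+29+36+26+5+8 = 125
Base-E-F-N-L-R-Base: 21+29+15+21+26+13 = 125
Base-E-F-N-R-L-Base: 21+29+15+5+26+29 = 125
Base-E-F-R-L-N-Base: 21+29+20+26+21+8 = 125
Base-E-F-R-N-L-Base: 21+29+20+5+21+29 = 125
Base-E-L-F-N-R-Base: 21+30+36+15+5+13 = 120
Base-E-L-F-R-N-Base: 21+30+36+20+5+8 = 120
Base-E-L-N-F-R-Base: 21+30+21+15+20+13 = 120
Base-E-L-N-R-F-Base: 21+30+21+5+20+23 = 120
Base-E-L-R-F-N-Base: 21+30+26+20+15+8 = 120
Base-E-L-R-N-F-Base: 21+30+26+5+15+23 = 120
Base-E-N-F-L-R-Base: 21+27+15+36+26+13 = 138
Base-E-N-F-R-L-Base: 21+27+15+20+26+29 = 138
… (46 more)
The minimum is 120.
One optimal route: Base → E → L → F → N → R → Base (or its reverse).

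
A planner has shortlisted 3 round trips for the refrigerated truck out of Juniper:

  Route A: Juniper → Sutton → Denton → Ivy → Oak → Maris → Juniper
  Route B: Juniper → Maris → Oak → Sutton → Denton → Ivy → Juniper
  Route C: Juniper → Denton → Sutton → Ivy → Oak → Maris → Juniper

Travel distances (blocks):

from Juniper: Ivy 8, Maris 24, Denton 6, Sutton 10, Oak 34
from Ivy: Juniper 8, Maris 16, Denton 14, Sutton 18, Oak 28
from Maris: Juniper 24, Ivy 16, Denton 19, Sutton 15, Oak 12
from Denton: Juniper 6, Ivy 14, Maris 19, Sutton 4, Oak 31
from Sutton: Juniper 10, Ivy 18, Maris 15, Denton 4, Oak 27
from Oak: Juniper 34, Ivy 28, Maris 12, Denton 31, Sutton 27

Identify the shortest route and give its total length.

Route A: 10 + 4 + 14 + 28 + 12 + 24 = 92
Route B: 24 + 12 + 27 + 4 + 14 + 8 = 89
Route C: 6 + 4 + 18 + 28 + 12 + 24 = 92

89 blocks — Route B is the shortest.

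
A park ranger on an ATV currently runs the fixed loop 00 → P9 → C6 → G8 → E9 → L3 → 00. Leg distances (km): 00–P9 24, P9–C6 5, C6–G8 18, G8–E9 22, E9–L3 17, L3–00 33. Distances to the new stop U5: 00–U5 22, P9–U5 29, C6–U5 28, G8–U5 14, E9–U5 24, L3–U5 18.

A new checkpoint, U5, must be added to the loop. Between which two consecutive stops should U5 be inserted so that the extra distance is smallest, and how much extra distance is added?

+7 km — insert U5 between L3 and 00.

Insertion cost between consecutive stops i–j is d(i,U5) + d(U5,j) − d(i,j):
  between 00 and P9: 22 + 29 − 24 = 27
  between P9 and C6: 29 + 28 − 5 = 52
  between C6 and G8: 28 + 14 − 18 = 24
  between G8 and E9: 14 + 24 − 22 = 16
  between E9 and L3: 24 + 18 − 17 = 25
  between L3 and 00: 18 + 22 − 33 = 7
Cheapest insertion is between L3 and 00, adding 7.
New total = 119 + 7 = 126.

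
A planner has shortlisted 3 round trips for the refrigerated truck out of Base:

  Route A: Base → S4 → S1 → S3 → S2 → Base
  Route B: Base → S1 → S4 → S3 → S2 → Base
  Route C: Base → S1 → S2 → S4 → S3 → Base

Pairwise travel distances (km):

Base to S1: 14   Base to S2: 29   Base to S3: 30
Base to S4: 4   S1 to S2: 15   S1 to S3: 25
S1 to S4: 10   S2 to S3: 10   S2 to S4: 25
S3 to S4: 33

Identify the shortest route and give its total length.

Route A: 4 + 10 + 25 + 10 + 29 = 78
Route B: 14 + 10 + 33 + 10 + 29 = 96
Route C: 14 + 15 + 25 + 33 + 30 = 117

Shortest is Route A, total 78 km.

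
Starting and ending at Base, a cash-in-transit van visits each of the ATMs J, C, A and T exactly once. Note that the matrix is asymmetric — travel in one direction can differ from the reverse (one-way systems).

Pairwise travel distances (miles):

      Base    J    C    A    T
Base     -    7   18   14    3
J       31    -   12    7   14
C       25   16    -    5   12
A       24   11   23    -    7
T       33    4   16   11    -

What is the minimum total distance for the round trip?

Base-J-C-A-T-Base: 7+12+5+7+33 = 64
Base-J-C-T-A-Base: 7+12+12+11+24 = 66
Base-J-A-C-T-Base: 7+7+23+12+33 = 82
Base-J-A-T-C-Base: 7+7+7+16+25 = 62
Base-J-T-C-A-Base: 7+14+16+5+24 = 66
Base-J-T-A-C-Base: 7+14+11+23+25 = 80
Base-C-J-A-T-Base: 18+16+7+7+33 = 81
Base-C-J-T-A-Base: 18+16+14+11+24 = 83
Base-C-A-J-T-Base: 18+5+11+14+33 = 81
Base-C-A-T-J-Base: 18+5+7+4+31 = 65
Base-C-T-J-A-Base: 18+12+4+7+24 = 65
Base-C-T-A-J-Base: 18+12+11+11+31 = 83
Base-A-J-C-T-Base: 14+11+12+12+33 = 82
Base-A-J-T-C-Base: 14+11+14+16+25 = 80
… (10 more)
Base-T-J-C-A-Base: 3+4+12+5+24 = 48  ← best
The minimum is 48.
One optimal route: Base → T → J → C → A → Base.

Minimum total distance: 48 miles.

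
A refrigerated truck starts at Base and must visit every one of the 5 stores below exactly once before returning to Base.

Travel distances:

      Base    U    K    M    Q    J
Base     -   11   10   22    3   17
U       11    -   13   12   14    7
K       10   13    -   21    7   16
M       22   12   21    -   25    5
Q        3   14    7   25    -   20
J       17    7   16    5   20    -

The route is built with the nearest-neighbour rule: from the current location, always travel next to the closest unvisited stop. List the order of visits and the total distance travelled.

At Base the remaining stops are Q 3, K 10, U 11, J 17, M 22; go to Q.
At Q the remaining stops are K 7, U 14, J 20, M 25; go to K.
At K the remaining stops are U 13, J 16, M 21; go to U.
At U the remaining stops are J 7, M 12; go to J.
At J the remaining stops are M 5; go to M.
Return M→Base: 22.
Total = 3 + 7 + 13 + 7 + 5 + 22 = 57.

Total distance 57 via the nearest-neighbour route Base → Q → K → U → J → M → Base.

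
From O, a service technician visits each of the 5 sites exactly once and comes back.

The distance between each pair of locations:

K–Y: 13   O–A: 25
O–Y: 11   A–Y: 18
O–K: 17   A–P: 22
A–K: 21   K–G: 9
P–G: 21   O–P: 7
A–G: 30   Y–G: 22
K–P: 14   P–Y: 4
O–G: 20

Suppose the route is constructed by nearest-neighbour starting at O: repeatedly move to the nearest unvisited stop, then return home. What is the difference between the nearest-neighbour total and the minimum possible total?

9 longer than the optimal tour.

O: P=7, Y=11, K=17, G=20, A=25 ⇒ P
P: Y=4, K=14, G=21, A=22 ⇒ Y
Y: K=13, A=18, G=22 ⇒ K
K: G=9, A=21 ⇒ G
G: A=30 ⇒ A
NN route O → P → Y → K → G → A → O costs 88.
Optimal: O → P → Y → A → K → G → O costs 79 (by enumerating all 60 distinct tours).
Excess = 88 − 79 = 9.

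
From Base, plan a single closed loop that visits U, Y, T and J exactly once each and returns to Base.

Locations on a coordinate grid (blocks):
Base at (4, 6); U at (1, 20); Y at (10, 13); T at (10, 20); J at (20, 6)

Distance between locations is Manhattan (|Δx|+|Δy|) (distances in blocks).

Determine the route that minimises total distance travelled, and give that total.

Base→U→Y→T→J→Base: 17+16+7+24+16 = 80
Base→U→Y→J→T→Base: 17+16+17+24+20 = 94
Base→U→T→Y→J→Base: 17+9+7+17+16 = 66
Base→U→T→J→Y→Base: 17+9+24+17+13 = 80
Base→U→J→Y→T→Base: 17+33+17+7+20 = 94
Base→U→J→T→Y→Base: 17+33+24+7+13 = 94
Base→Y→U→T→J→Base: 13+16+9+24+16 = 78
Base→Y→U→J→T→Base: 13+16+33+24+20 = 106
Base→Y→T→U→J→Base: 13+7+9+33+16 = 78
Base→Y→J→U→T→Base: 13+17+33+9+20 = 92
Base→T→U→Y→J→Base: 20+9+16+17+16 = 78
Base→T→Y→U→J→Base: 20+7+16+33+16 = 92
The minimum is 66.
One optimal route: Base → U → T → Y → J → Base (or its reverse).

66 blocks — the shortest possible round trip.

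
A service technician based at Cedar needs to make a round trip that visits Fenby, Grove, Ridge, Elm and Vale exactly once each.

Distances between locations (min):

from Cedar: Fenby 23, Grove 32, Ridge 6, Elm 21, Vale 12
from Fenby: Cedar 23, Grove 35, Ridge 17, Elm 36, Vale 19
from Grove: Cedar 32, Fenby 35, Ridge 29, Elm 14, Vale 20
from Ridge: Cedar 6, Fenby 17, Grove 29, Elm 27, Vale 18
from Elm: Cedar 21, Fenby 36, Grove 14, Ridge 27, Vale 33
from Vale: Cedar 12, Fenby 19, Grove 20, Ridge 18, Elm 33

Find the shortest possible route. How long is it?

Cedar - Fenby - Grove - Ridge - Elm - Vale - Cedar: 23+35+29+27+33+12 = 159
Cedar - Fenby - Grove - Ridge - Vale - Elm - Cedar: 23+35+29+18+33+21 = 159
Cedar - Fenby - Grove - Elm - Ridge - Vale - Cedar: 23+35+14+27+18+12 = 129
Cedar - Fenby - Grove - Elm - Vale - Ridge - Cedar: 23+35+14+33+18+6 = 129
Cedar - Fenby - Grove - Vale - Ridge - Elm - Cedar: 23+35+20+18+27+21 = 144
Cedar - Fenby - Grove - Vale - Elm - Ridge - Cedar: 23+35+20+33+27+6 = 144
Cedar - Fenby - Ridge - Grove - Elm - Vale - Cedar: 23+17+29+14+33+12 = 128
Cedar - Fenby - Ridge - Grove - Vale - Elm - Cedar: 23+17+29+20+33+21 = 143
Cedar - Fenby - Ridge - Elm - Grove - Vale - Cedar: 23+17+27+14+20+12 = 113
Cedar - Fenby - Ridge - Elm - Vale - Grove - Cedar: 23+17+27+33+20+32 = 152
Cedar - Fenby - Ridge - Vale - Grove - Elm - Cedar: 23+17+18+20+14+21 = 113
Cedar - Fenby - Ridge - Vale - Elm - Grove - Cedar: 23+17+18+33+14+32 = 137
Cedar - Fenby - Elm - Grove - Ridge - Vale - Cedar: 23+36+14+29+18+12 = 132
Cedar - Fenby - Elm - Grove - Vale - Ridge - Cedar: 23+36+14+20+18+6 = 117
… (46 more)
Cedar - Ridge - Fenby - Vale - Grove - Elm - Cedar: 6+17+19+20+14+21 = 97  ← best
The minimum is 97.
One optimal route: Cedar → Ridge → Fenby → Vale → Grove → Elm → Cedar (or its reverse).

Minimum total distance: 97 min.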